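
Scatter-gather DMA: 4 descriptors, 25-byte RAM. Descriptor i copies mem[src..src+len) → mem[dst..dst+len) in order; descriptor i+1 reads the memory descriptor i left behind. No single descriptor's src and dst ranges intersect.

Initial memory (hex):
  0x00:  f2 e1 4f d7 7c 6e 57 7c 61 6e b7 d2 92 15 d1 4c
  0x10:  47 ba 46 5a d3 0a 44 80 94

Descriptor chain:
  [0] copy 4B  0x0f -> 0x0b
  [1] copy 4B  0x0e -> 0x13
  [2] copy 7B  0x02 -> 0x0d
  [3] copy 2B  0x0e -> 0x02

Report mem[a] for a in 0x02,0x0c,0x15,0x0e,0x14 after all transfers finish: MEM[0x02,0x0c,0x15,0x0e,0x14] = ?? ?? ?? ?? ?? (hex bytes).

MEM[0x02,0x0c,0x15,0x0e,0x14] = d7 47 47 d7 4c

D0: mem[0x0b..0x0e] <- [4c 47 ba 46]
D1: mem[0x13..0x16] <- [46 4c 47 ba]
D2: mem[0x0d..0x13] <- [4f d7 7c 6e 57 7c 61]
D3: mem[0x02..0x03] <- [d7 7c]
query mem[0x02]=0xd7, mem[0x0c]=0x47, mem[0x15]=0x47, mem[0x0e]=0xd7, mem[0x14]=0x4c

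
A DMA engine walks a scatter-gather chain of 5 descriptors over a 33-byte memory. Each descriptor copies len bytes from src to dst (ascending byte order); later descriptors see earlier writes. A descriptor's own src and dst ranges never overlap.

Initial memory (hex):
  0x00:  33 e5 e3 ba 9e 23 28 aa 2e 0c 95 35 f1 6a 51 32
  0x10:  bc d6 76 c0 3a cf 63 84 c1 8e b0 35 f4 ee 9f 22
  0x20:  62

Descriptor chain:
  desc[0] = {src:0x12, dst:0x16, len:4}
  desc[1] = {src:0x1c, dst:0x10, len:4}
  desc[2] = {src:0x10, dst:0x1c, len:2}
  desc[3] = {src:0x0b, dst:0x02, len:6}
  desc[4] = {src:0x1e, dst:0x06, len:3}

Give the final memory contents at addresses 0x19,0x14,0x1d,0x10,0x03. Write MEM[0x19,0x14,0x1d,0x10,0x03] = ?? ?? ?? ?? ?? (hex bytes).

MEM[0x19,0x14,0x1d,0x10,0x03] = cf 3a ee f4 f1

[0] 0x12->0x16 len=4 : 76 c0 3a cf
[1] 0x1c->0x10 len=4 : f4 ee 9f 22
[2] 0x10->0x1c len=2 : f4 ee
[3] 0x0b->0x02 len=6 : 35 f1 6a 51 32 f4
[4] 0x1e->0x06 len=3 : 9f 22 62
query mem[0x19]=0xcf, mem[0x14]=0x3a, mem[0x1d]=0xee, mem[0x10]=0xf4, mem[0x03]=0xf1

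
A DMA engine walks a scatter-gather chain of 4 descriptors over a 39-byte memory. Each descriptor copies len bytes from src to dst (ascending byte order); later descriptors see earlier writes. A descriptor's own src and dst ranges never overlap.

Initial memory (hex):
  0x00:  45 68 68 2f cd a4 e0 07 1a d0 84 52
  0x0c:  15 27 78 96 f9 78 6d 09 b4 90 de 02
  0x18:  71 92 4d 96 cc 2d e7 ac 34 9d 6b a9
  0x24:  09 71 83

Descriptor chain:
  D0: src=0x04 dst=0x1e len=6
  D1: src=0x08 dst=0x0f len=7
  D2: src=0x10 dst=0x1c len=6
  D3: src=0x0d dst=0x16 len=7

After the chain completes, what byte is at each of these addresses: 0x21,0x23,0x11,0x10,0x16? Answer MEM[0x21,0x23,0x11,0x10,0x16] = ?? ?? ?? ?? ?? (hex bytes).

MEM[0x21,0x23,0x11,0x10,0x16] = 78 d0 84 d0 27

D0: mem[0x1e..0x23] <- [cd a4 e0 07 1a d0]
D1: mem[0x0f..0x15] <- [1a d0 84 52 15 27 78]
D2: mem[0x1c..0x21] <- [d0 84 52 15 27 78]
D3: mem[0x16..0x1c] <- [27 78 1a d0 84 52 15]
query mem[0x21]=0x78, mem[0x23]=0xd0, mem[0x11]=0x84, mem[0x10]=0xd0, mem[0x16]=0x27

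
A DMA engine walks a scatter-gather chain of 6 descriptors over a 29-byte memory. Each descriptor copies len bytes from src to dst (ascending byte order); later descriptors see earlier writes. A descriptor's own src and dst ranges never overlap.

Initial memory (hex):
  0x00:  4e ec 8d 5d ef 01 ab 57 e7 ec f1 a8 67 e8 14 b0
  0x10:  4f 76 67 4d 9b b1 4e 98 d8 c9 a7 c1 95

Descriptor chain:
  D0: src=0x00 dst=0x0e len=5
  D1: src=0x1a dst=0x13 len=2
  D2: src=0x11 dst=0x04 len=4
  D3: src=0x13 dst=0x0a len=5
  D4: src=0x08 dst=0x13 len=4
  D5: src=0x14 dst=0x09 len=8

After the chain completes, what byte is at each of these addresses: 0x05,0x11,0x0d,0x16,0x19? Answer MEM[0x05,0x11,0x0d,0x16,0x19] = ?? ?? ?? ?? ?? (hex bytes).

#0 dst[0x0e+5] := {0x4e,0xec,0x8d,0x5d,0xef}
#1 dst[0x13+2] := {0xa7,0xc1}
#2 dst[0x04+4] := {0x5d,0xef,0xa7,0xc1}
#3 dst[0x0a+5] := {0xa7,0xc1,0xb1,0x4e,0x98}
#4 dst[0x13+4] := {0xe7,0xec,0xa7,0xc1}
#5 dst[0x09+8] := {0xec,0xa7,0xc1,0x98,0xd8,0xc9,0xa7,0xc1}
query mem[0x05]=0xef, mem[0x11]=0x5d, mem[0x0d]=0xd8, mem[0x16]=0xc1, mem[0x19]=0xc9

MEM[0x05,0x11,0x0d,0x16,0x19] = ef 5d d8 c1 c9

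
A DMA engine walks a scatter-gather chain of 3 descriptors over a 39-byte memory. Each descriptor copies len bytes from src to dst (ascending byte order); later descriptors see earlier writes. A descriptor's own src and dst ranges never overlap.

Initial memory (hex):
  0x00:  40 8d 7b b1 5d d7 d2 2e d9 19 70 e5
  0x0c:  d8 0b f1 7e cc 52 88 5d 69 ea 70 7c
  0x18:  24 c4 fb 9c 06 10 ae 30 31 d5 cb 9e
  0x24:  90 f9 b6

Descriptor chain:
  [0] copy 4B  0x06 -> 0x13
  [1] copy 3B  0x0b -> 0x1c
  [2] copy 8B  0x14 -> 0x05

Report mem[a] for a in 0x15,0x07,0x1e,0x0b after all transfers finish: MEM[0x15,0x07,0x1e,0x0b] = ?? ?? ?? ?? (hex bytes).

MEM[0x15,0x07,0x1e,0x0b] = d9 19 0b fb

  after D0: wrote 4B at 0x13 = d22ed919
  after D1: wrote 3B at 0x1c = e5d80b
  after D2: wrote 8B at 0x05 = 2ed9197c24c4fb9c
query mem[0x15]=0xd9, mem[0x07]=0x19, mem[0x1e]=0x0b, mem[0x0b]=0xfb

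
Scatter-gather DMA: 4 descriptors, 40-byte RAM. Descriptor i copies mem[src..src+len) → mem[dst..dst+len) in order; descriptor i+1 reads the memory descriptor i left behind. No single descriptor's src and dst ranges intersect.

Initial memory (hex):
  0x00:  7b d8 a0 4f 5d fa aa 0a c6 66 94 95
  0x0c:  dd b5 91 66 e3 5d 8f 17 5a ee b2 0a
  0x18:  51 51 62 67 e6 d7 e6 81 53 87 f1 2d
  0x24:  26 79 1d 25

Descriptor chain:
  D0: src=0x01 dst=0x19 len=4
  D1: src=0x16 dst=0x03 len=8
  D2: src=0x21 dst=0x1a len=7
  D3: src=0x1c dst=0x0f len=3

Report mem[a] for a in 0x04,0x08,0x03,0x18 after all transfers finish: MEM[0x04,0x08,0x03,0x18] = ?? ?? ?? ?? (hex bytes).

MEM[0x04,0x08,0x03,0x18] = 0a 4f b2 51

#0 dst[0x19+4] := {0xd8,0xa0,0x4f,0x5d}
#1 dst[0x03+8] := {0xb2,0x0a,0x51,0xd8,0xa0,0x4f,0x5d,0xd7}
#2 dst[0x1a+7] := {0x87,0xf1,0x2d,0x26,0x79,0x1d,0x25}
#3 dst[0x0f+3] := {0x2d,0x26,0x79}
query mem[0x04]=0x0a, mem[0x08]=0x4f, mem[0x03]=0xb2, mem[0x18]=0x51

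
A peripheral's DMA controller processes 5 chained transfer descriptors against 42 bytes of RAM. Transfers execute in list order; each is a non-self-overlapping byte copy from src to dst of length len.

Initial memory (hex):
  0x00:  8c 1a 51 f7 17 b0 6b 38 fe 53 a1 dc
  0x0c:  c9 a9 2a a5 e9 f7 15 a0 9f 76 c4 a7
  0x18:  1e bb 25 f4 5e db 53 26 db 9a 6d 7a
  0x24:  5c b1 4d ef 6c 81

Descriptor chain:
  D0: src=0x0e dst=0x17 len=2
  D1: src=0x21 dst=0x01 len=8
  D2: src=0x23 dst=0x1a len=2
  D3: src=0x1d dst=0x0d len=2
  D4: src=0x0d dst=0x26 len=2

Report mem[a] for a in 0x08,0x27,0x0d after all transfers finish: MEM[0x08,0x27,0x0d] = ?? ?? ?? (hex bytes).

D0: mem[0x17..0x18] <- [2a a5]
D1: mem[0x01..0x08] <- [9a 6d 7a 5c b1 4d ef 6c]
D2: mem[0x1a..0x1b] <- [7a 5c]
D3: mem[0x0d..0x0e] <- [db 53]
D4: mem[0x26..0x27] <- [db 53]
query mem[0x08]=0x6c, mem[0x27]=0x53, mem[0x0d]=0xdb

MEM[0x08,0x27,0x0d] = 6c 53 db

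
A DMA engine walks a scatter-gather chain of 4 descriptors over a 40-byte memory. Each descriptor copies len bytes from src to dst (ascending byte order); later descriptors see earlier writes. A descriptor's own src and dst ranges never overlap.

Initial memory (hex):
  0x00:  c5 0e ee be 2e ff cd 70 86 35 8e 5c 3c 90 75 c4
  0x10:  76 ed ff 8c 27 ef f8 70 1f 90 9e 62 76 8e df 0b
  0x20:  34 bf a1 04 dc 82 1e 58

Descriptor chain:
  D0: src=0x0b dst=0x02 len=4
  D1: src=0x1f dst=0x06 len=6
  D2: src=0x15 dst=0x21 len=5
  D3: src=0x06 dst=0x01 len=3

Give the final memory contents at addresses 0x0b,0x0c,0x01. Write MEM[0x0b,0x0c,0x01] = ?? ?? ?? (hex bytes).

[0] 0x0b->0x02 len=4 : 5c 3c 90 75
[1] 0x1f->0x06 len=6 : 0b 34 bf a1 04 dc
[2] 0x15->0x21 len=5 : ef f8 70 1f 90
[3] 0x06->0x01 len=3 : 0b 34 bf
query mem[0x0b]=0xdc, mem[0x0c]=0x3c, mem[0x01]=0x0b

MEM[0x0b,0x0c,0x01] = dc 3c 0b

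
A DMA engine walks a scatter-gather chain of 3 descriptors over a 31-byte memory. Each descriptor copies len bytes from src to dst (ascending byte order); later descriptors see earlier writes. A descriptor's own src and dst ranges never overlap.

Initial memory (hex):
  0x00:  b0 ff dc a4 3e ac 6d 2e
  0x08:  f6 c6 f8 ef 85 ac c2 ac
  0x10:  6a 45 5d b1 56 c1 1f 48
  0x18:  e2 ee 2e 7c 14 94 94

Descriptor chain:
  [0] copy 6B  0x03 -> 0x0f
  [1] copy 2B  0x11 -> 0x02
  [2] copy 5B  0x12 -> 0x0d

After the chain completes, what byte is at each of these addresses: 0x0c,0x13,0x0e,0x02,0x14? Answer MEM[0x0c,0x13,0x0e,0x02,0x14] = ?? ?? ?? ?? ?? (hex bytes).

MEM[0x0c,0x13,0x0e,0x02,0x14] = 85 2e 2e ac f6

[0] 0x03->0x0f len=6 : a4 3e ac 6d 2e f6
[1] 0x11->0x02 len=2 : ac 6d
[2] 0x12->0x0d len=5 : 6d 2e f6 c1 1f
query mem[0x0c]=0x85, mem[0x13]=0x2e, mem[0x0e]=0x2e, mem[0x02]=0xac, mem[0x14]=0xf6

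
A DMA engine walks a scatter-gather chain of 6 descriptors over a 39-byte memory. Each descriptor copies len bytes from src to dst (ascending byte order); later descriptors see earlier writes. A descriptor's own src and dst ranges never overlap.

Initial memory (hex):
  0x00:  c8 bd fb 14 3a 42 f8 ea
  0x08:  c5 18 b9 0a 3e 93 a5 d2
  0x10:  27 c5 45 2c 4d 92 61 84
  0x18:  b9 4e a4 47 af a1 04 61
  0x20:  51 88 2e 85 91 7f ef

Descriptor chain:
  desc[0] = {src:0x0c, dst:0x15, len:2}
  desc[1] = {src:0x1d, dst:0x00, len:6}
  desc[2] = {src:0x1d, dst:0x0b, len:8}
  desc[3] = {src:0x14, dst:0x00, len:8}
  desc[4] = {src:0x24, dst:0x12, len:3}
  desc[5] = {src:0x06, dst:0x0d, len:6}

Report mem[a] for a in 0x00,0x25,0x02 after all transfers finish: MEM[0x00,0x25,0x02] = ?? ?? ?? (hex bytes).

  after D0: wrote 2B at 0x15 = 3e93
  after D1: wrote 6B at 0x00 = a1046151882e
  after D2: wrote 8B at 0x0b = a1046151882e8591
  after D3: wrote 8B at 0x00 = 4d3e9384b94ea447
  after D4: wrote 3B at 0x12 = 917fef
  after D5: wrote 6B at 0x0d = a447c518b9a1
query mem[0x00]=0x4d, mem[0x25]=0x7f, mem[0x02]=0x93

MEM[0x00,0x25,0x02] = 4d 7f 93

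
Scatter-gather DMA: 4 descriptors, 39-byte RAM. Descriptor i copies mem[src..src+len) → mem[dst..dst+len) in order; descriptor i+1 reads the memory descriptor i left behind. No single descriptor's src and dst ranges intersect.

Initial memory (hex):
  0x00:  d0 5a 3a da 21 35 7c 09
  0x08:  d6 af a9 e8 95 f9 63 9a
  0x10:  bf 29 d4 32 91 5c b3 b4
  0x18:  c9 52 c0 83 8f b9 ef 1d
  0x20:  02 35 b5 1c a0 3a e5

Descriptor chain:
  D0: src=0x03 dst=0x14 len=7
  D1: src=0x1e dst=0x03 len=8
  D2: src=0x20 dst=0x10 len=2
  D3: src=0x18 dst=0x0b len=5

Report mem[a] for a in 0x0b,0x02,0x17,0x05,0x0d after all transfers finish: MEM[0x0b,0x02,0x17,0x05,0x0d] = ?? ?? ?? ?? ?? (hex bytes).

MEM[0x0b,0x02,0x17,0x05,0x0d] = 09 3a 7c 02 af

[0] 0x03->0x14 len=7 : da 21 35 7c 09 d6 af
[1] 0x1e->0x03 len=8 : ef 1d 02 35 b5 1c a0 3a
[2] 0x20->0x10 len=2 : 02 35
[3] 0x18->0x0b len=5 : 09 d6 af 83 8f
query mem[0x0b]=0x09, mem[0x02]=0x3a, mem[0x17]=0x7c, mem[0x05]=0x02, mem[0x0d]=0xaf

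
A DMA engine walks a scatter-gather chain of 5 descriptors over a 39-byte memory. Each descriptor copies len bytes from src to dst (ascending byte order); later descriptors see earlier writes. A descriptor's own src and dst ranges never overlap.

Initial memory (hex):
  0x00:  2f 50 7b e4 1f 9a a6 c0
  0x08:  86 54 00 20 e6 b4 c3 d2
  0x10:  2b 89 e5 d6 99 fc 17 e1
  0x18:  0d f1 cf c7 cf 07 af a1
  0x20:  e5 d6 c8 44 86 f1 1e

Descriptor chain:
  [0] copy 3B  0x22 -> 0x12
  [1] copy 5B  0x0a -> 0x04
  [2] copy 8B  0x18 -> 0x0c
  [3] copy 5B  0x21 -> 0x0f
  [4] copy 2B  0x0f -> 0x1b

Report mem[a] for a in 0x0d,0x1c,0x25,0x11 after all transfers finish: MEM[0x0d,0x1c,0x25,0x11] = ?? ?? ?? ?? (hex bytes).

D0: mem[0x12..0x14] <- [c8 44 86]
D1: mem[0x04..0x08] <- [00 20 e6 b4 c3]
D2: mem[0x0c..0x13] <- [0d f1 cf c7 cf 07 af a1]
D3: mem[0x0f..0x13] <- [d6 c8 44 86 f1]
D4: mem[0x1b..0x1c] <- [d6 c8]
query mem[0x0d]=0xf1, mem[0x1c]=0xc8, mem[0x25]=0xf1, mem[0x11]=0x44

MEM[0x0d,0x1c,0x25,0x11] = f1 c8 f1 44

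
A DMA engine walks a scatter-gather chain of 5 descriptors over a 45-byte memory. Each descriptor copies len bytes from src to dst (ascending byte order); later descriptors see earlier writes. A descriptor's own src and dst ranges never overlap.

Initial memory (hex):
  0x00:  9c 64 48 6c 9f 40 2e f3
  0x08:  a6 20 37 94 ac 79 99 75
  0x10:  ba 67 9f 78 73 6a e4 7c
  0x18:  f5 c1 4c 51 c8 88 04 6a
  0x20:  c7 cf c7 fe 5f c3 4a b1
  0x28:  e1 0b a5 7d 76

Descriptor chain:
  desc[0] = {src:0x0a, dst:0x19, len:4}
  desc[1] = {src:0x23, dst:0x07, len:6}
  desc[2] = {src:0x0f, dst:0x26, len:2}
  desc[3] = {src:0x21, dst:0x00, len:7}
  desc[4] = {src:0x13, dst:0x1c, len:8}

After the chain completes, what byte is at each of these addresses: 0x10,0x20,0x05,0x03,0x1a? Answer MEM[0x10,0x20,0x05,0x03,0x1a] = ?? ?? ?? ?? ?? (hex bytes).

MEM[0x10,0x20,0x05,0x03,0x1a] = ba 7c 75 5f 94

  after D0: wrote 4B at 0x19 = 3794ac79
  after D1: wrote 6B at 0x07 = fe5fc34ab1e1
  after D2: wrote 2B at 0x26 = 75ba
  after D3: wrote 7B at 0x00 = cfc7fe5fc375ba
  after D4: wrote 8B at 0x1c = 78736ae47cf53794
query mem[0x10]=0xba, mem[0x20]=0x7c, mem[0x05]=0x75, mem[0x03]=0x5f, mem[0x1a]=0x94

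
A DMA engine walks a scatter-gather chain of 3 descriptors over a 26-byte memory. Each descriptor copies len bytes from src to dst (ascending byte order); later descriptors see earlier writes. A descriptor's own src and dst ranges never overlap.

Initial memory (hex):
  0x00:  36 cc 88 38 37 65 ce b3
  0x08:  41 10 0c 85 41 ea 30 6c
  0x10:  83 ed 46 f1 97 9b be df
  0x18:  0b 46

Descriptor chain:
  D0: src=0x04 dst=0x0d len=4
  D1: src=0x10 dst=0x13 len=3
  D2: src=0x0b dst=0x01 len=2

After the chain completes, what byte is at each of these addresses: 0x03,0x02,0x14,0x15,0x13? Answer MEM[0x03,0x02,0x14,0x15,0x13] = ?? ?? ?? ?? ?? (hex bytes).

MEM[0x03,0x02,0x14,0x15,0x13] = 38 41 ed 46 b3

#0 dst[0x0d+4] := {0x37,0x65,0xce,0xb3}
#1 dst[0x13+3] := {0xb3,0xed,0x46}
#2 dst[0x01+2] := {0x85,0x41}
query mem[0x03]=0x38, mem[0x02]=0x41, mem[0x14]=0xed, mem[0x15]=0x46, mem[0x13]=0xb3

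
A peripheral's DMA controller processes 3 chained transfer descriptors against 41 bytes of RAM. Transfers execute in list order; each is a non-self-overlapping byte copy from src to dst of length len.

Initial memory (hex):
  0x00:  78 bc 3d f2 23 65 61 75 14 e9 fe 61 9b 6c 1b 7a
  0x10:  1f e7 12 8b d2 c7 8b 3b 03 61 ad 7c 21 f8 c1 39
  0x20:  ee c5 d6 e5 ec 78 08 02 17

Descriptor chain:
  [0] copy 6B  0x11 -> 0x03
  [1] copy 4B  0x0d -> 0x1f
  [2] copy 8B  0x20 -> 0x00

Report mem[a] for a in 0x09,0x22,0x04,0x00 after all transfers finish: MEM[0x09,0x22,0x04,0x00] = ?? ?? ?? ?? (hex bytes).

MEM[0x09,0x22,0x04,0x00] = e9 1f ec 1b

[0] 0x11->0x03 len=6 : e7 12 8b d2 c7 8b
[1] 0x0d->0x1f len=4 : 6c 1b 7a 1f
[2] 0x20->0x00 len=8 : 1b 7a 1f e5 ec 78 08 02
query mem[0x09]=0xe9, mem[0x22]=0x1f, mem[0x04]=0xec, mem[0x00]=0x1b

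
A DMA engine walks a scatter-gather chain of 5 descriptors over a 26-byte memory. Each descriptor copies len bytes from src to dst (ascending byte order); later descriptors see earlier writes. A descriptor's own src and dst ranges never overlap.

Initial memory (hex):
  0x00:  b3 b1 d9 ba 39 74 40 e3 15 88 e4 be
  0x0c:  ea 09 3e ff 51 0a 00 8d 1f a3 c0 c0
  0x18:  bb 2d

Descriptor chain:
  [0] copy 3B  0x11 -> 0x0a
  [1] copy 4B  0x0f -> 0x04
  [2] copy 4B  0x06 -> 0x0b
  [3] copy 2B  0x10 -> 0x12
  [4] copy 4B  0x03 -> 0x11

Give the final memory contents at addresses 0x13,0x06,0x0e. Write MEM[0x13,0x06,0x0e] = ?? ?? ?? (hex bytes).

  after D0: wrote 3B at 0x0a = 0a008d
  after D1: wrote 4B at 0x04 = ff510a00
  after D2: wrote 4B at 0x0b = 0a001588
  after D3: wrote 2B at 0x12 = 510a
  after D4: wrote 4B at 0x11 = baff510a
query mem[0x13]=0x51, mem[0x06]=0x0a, mem[0x0e]=0x88

MEM[0x13,0x06,0x0e] = 51 0a 88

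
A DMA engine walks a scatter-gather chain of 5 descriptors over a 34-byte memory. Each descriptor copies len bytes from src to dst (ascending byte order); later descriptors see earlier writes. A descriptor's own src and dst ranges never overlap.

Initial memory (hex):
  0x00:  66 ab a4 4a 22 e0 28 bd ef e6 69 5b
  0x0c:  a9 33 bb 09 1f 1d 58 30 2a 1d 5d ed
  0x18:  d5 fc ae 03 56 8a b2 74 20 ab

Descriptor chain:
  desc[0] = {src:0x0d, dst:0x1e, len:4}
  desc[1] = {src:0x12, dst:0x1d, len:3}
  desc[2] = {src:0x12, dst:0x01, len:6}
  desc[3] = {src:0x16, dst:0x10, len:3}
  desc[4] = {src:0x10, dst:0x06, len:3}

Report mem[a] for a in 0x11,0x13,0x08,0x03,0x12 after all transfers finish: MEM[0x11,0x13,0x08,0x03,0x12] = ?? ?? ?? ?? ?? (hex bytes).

MEM[0x11,0x13,0x08,0x03,0x12] = ed 30 d5 2a d5

D0: mem[0x1e..0x21] <- [33 bb 09 1f]
D1: mem[0x1d..0x1f] <- [58 30 2a]
D2: mem[0x01..0x06] <- [58 30 2a 1d 5d ed]
D3: mem[0x10..0x12] <- [5d ed d5]
D4: mem[0x06..0x08] <- [5d ed d5]
query mem[0x11]=0xed, mem[0x13]=0x30, mem[0x08]=0xd5, mem[0x03]=0x2a, mem[0x12]=0xd5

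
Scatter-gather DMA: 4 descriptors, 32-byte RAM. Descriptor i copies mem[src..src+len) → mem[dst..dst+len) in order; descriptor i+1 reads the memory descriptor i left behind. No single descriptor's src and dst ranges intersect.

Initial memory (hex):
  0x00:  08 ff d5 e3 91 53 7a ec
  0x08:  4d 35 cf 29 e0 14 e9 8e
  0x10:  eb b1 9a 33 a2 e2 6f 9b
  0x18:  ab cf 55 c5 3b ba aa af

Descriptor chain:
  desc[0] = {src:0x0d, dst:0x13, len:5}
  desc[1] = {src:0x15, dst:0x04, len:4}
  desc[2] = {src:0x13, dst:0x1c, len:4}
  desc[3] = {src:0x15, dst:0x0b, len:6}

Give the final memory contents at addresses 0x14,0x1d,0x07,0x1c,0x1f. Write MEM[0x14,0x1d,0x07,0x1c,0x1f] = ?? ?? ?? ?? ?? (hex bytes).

D0: mem[0x13..0x17] <- [14 e9 8e eb b1]
D1: mem[0x04..0x07] <- [8e eb b1 ab]
D2: mem[0x1c..0x1f] <- [14 e9 8e eb]
D3: mem[0x0b..0x10] <- [8e eb b1 ab cf 55]
query mem[0x14]=0xe9, mem[0x1d]=0xe9, mem[0x07]=0xab, mem[0x1c]=0x14, mem[0x1f]=0xeb

MEM[0x14,0x1d,0x07,0x1c,0x1f] = e9 e9 ab 14 eb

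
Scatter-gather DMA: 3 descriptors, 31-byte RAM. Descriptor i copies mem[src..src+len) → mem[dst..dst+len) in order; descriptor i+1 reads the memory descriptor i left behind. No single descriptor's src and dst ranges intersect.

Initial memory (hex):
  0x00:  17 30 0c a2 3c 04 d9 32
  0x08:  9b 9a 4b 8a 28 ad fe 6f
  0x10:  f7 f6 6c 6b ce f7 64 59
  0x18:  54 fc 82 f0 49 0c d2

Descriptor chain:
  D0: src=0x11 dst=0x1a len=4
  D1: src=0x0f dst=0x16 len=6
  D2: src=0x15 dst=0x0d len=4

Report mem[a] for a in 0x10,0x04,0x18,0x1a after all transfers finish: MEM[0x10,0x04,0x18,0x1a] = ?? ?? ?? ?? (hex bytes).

[0] 0x11->0x1a len=4 : f6 6c 6b ce
[1] 0x0f->0x16 len=6 : 6f f7 f6 6c 6b ce
[2] 0x15->0x0d len=4 : f7 6f f7 f6
query mem[0x10]=0xf6, mem[0x04]=0x3c, mem[0x18]=0xf6, mem[0x1a]=0x6b

MEM[0x10,0x04,0x18,0x1a] = f6 3c f6 6b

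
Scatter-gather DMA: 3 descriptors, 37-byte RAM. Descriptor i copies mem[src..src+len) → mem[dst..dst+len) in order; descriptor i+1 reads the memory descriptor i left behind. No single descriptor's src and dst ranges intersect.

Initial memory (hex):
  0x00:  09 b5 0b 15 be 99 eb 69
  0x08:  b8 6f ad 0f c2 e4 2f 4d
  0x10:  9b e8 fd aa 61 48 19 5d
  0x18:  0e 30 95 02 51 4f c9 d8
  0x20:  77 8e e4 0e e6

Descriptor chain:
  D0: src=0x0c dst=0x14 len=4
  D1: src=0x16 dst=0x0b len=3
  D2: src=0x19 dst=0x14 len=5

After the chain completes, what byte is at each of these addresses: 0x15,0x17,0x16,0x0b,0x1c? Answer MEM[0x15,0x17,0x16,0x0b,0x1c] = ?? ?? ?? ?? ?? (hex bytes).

MEM[0x15,0x17,0x16,0x0b,0x1c] = 95 51 02 2f 51

  after D0: wrote 4B at 0x14 = c2e42f4d
  after D1: wrote 3B at 0x0b = 2f4d0e
  after D2: wrote 5B at 0x14 = 309502514f
query mem[0x15]=0x95, mem[0x17]=0x51, mem[0x16]=0x02, mem[0x0b]=0x2f, mem[0x1c]=0x51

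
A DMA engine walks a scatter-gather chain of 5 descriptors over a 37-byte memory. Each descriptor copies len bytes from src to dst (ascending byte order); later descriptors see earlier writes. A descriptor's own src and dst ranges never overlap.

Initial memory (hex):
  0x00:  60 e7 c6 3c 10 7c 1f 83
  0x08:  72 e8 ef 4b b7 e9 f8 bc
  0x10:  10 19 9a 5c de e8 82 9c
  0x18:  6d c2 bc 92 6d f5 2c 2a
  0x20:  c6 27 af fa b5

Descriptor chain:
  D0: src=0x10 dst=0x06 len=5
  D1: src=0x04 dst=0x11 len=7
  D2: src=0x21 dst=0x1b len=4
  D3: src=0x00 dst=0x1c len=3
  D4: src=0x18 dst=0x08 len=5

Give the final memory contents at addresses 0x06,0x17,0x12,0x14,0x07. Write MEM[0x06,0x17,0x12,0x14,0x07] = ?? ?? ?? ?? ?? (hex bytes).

#0 dst[0x06+5] := {0x10,0x19,0x9a,0x5c,0xde}
#1 dst[0x11+7] := {0x10,0x7c,0x10,0x19,0x9a,0x5c,0xde}
#2 dst[0x1b+4] := {0x27,0xaf,0xfa,0xb5}
#3 dst[0x1c+3] := {0x60,0xe7,0xc6}
#4 dst[0x08+5] := {0x6d,0xc2,0xbc,0x27,0x60}
query mem[0x06]=0x10, mem[0x17]=0xde, mem[0x12]=0x7c, mem[0x14]=0x19, mem[0x07]=0x19

MEM[0x06,0x17,0x12,0x14,0x07] = 10 de 7c 19 19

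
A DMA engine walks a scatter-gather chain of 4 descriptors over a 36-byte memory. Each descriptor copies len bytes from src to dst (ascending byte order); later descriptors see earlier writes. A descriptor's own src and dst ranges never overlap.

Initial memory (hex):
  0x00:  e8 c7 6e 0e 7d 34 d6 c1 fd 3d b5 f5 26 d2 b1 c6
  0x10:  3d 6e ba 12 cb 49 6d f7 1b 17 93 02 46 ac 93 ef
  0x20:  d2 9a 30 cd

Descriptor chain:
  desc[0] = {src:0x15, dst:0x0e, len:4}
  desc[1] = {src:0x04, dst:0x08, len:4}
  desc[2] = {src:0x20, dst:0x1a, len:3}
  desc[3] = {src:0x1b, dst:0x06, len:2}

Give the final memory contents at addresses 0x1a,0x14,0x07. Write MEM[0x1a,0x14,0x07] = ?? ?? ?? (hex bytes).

MEM[0x1a,0x14,0x07] = d2 cb 30

  after D0: wrote 4B at 0x0e = 496df71b
  after D1: wrote 4B at 0x08 = 7d34d6c1
  after D2: wrote 3B at 0x1a = d29a30
  after D3: wrote 2B at 0x06 = 9a30
query mem[0x1a]=0xd2, mem[0x14]=0xcb, mem[0x07]=0x30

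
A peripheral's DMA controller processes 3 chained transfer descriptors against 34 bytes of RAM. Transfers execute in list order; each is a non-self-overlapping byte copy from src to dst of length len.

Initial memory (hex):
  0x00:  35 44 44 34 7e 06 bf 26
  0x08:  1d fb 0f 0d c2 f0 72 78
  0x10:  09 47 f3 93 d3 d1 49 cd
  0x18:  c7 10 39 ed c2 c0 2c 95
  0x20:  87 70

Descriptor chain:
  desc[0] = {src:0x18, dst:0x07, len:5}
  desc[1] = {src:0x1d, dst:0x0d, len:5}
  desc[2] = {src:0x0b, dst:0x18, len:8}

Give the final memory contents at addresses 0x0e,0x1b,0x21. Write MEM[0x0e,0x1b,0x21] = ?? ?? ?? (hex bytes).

MEM[0x0e,0x1b,0x21] = 2c 2c 70

  after D0: wrote 5B at 0x07 = c71039edc2
  after D1: wrote 5B at 0x0d = c02c958770
  after D2: wrote 8B at 0x18 = c2c2c02c958770f3
query mem[0x0e]=0x2c, mem[0x1b]=0x2c, mem[0x21]=0x70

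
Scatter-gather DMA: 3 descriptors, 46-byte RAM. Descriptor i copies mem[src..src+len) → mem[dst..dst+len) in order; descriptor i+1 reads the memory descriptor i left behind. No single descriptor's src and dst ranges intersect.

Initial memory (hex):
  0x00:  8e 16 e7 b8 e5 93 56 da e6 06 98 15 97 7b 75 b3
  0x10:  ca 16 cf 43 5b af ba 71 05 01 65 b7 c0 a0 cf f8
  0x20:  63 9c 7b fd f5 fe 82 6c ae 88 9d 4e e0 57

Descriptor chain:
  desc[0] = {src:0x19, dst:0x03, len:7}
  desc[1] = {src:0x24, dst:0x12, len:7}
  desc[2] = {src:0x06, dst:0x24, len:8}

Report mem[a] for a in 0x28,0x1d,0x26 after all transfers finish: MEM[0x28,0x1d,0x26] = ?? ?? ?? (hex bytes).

MEM[0x28,0x1d,0x26] = 98 a0 cf

[0] 0x19->0x03 len=7 : 01 65 b7 c0 a0 cf f8
[1] 0x24->0x12 len=7 : f5 fe 82 6c ae 88 9d
[2] 0x06->0x24 len=8 : c0 a0 cf f8 98 15 97 7b
query mem[0x28]=0x98, mem[0x1d]=0xa0, mem[0x26]=0xcf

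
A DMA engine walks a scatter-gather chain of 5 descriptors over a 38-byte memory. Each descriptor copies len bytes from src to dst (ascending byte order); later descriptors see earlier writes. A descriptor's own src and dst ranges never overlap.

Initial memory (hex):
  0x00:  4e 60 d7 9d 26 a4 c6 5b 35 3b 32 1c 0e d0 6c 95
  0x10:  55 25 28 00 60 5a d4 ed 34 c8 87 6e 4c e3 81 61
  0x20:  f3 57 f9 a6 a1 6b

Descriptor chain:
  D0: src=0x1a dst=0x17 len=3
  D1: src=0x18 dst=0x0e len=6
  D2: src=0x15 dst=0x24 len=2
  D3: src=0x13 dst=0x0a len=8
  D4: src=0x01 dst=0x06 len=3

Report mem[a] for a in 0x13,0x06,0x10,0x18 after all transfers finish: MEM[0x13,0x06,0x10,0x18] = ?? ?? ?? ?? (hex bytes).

D0: mem[0x17..0x19] <- [87 6e 4c]
D1: mem[0x0e..0x13] <- [6e 4c 87 6e 4c e3]
D2: mem[0x24..0x25] <- [5a d4]
D3: mem[0x0a..0x11] <- [e3 60 5a d4 87 6e 4c 87]
D4: mem[0x06..0x08] <- [60 d7 9d]
query mem[0x13]=0xe3, mem[0x06]=0x60, mem[0x10]=0x4c, mem[0x18]=0x6e

MEM[0x13,0x06,0x10,0x18] = e3 60 4c 6e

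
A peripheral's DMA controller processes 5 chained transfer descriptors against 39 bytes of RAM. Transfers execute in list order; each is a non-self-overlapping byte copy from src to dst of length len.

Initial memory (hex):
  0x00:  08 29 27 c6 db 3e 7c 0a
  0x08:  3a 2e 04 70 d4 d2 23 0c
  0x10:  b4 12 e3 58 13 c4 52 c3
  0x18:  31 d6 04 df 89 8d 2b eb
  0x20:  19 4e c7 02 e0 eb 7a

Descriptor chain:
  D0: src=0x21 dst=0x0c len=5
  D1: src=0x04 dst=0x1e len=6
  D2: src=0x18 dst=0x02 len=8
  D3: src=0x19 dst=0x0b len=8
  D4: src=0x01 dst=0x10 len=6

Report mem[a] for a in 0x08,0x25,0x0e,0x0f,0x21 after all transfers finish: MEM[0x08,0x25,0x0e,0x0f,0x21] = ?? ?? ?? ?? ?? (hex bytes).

#0 dst[0x0c+5] := {0x4e,0xc7,0x02,0xe0,0xeb}
#1 dst[0x1e+6] := {0xdb,0x3e,0x7c,0x0a,0x3a,0x2e}
#2 dst[0x02+8] := {0x31,0xd6,0x04,0xdf,0x89,0x8d,0xdb,0x3e}
#3 dst[0x0b+8] := {0xd6,0x04,0xdf,0x89,0x8d,0xdb,0x3e,0x7c}
#4 dst[0x10+6] := {0x29,0x31,0xd6,0x04,0xdf,0x89}
query mem[0x08]=0xdb, mem[0x25]=0xeb, mem[0x0e]=0x89, mem[0x0f]=0x8d, mem[0x21]=0x0a

MEM[0x08,0x25,0x0e,0x0f,0x21] = db eb 89 8d 0a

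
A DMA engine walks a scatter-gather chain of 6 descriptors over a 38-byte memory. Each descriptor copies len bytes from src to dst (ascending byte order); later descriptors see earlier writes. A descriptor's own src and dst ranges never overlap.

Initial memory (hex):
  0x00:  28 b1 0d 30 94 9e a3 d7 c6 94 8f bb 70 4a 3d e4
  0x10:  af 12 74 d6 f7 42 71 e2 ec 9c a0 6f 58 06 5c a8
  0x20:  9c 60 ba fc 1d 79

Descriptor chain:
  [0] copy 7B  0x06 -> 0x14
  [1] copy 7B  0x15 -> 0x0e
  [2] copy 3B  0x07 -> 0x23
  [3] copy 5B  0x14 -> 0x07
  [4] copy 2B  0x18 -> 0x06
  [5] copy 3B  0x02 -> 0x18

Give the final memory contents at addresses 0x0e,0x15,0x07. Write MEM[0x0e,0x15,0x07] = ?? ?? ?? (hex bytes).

D0: mem[0x14..0x1a] <- [a3 d7 c6 94 8f bb 70]
D1: mem[0x0e..0x14] <- [d7 c6 94 8f bb 70 6f]
D2: mem[0x23..0x25] <- [d7 c6 94]
D3: mem[0x07..0x0b] <- [6f d7 c6 94 8f]
D4: mem[0x06..0x07] <- [8f bb]
D5: mem[0x18..0x1a] <- [0d 30 94]
query mem[0x0e]=0xd7, mem[0x15]=0xd7, mem[0x07]=0xbb

MEM[0x0e,0x15,0x07] = d7 d7 bb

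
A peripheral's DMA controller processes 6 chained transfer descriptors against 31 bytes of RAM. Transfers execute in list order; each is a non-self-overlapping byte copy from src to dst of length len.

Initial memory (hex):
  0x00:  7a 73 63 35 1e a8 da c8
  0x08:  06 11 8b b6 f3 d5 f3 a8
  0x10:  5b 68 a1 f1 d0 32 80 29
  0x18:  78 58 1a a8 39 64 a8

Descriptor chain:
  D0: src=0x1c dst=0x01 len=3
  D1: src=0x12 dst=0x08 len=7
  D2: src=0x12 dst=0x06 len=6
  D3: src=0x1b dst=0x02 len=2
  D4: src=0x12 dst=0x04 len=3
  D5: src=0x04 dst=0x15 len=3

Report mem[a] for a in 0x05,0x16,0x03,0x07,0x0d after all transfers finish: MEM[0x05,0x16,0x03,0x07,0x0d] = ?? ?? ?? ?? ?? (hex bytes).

D0: mem[0x01..0x03] <- [39 64 a8]
D1: mem[0x08..0x0e] <- [a1 f1 d0 32 80 29 78]
D2: mem[0x06..0x0b] <- [a1 f1 d0 32 80 29]
D3: mem[0x02..0x03] <- [a8 39]
D4: mem[0x04..0x06] <- [a1 f1 d0]
D5: mem[0x15..0x17] <- [a1 f1 d0]
query mem[0x05]=0xf1, mem[0x16]=0xf1, mem[0x03]=0x39, mem[0x07]=0xf1, mem[0x0d]=0x29

MEM[0x05,0x16,0x03,0x07,0x0d] = f1 f1 39 f1 29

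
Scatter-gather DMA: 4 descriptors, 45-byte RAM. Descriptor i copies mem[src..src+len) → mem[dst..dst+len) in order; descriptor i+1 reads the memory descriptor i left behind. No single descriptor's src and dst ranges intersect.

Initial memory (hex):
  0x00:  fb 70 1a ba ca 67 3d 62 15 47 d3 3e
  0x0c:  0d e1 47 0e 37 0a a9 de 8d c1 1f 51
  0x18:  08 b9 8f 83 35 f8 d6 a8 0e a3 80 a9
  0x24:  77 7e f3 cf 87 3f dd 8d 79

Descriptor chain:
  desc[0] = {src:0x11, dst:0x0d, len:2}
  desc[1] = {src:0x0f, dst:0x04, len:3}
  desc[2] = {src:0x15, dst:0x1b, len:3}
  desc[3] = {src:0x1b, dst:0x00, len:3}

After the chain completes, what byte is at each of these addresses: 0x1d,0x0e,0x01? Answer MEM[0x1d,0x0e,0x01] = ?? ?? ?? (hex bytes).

MEM[0x1d,0x0e,0x01] = 51 a9 1f

  after D0: wrote 2B at 0x0d = 0aa9
  after D1: wrote 3B at 0x04 = 0e370a
  after D2: wrote 3B at 0x1b = c11f51
  after D3: wrote 3B at 0x00 = c11f51
query mem[0x1d]=0x51, mem[0x0e]=0xa9, mem[0x01]=0x1f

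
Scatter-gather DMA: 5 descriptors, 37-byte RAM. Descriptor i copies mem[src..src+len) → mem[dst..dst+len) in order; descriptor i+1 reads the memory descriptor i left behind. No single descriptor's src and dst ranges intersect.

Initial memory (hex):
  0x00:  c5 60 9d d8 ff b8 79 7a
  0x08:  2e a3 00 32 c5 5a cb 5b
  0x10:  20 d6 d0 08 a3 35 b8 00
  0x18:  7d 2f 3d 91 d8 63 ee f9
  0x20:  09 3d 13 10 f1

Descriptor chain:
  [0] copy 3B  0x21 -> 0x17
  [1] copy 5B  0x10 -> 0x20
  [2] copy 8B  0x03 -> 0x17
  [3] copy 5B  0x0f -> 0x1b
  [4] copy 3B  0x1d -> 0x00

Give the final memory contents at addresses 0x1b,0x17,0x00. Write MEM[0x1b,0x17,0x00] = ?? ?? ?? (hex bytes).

MEM[0x1b,0x17,0x00] = 5b d8 d6

#0 dst[0x17+3] := {0x3d,0x13,0x10}
#1 dst[0x20+5] := {0x20,0xd6,0xd0,0x08,0xa3}
#2 dst[0x17+8] := {0xd8,0xff,0xb8,0x79,0x7a,0x2e,0xa3,0x00}
#3 dst[0x1b+5] := {0x5b,0x20,0xd6,0xd0,0x08}
#4 dst[0x00+3] := {0xd6,0xd0,0x08}
query mem[0x1b]=0x5b, mem[0x17]=0xd8, mem[0x00]=0xd6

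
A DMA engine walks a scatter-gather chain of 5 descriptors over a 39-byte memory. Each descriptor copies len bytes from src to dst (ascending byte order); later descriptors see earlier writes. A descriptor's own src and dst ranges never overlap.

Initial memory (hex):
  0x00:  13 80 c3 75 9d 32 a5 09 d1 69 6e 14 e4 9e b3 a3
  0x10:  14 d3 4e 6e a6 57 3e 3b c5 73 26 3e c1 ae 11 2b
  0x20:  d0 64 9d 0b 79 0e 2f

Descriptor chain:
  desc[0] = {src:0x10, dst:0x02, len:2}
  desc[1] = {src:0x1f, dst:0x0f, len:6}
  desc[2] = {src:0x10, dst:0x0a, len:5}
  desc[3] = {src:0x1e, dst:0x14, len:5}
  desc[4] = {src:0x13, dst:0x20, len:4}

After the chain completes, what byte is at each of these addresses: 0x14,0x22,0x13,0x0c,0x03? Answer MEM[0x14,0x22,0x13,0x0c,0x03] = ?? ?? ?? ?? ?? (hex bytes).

[0] 0x10->0x02 len=2 : 14 d3
[1] 0x1f->0x0f len=6 : 2b d0 64 9d 0b 79
[2] 0x10->0x0a len=5 : d0 64 9d 0b 79
[3] 0x1e->0x14 len=5 : 11 2b d0 64 9d
[4] 0x13->0x20 len=4 : 0b 11 2b d0
query mem[0x14]=0x11, mem[0x22]=0x2b, mem[0x13]=0x0b, mem[0x0c]=0x9d, mem[0x03]=0xd3

MEM[0x14,0x22,0x13,0x0c,0x03] = 11 2b 0b 9d d3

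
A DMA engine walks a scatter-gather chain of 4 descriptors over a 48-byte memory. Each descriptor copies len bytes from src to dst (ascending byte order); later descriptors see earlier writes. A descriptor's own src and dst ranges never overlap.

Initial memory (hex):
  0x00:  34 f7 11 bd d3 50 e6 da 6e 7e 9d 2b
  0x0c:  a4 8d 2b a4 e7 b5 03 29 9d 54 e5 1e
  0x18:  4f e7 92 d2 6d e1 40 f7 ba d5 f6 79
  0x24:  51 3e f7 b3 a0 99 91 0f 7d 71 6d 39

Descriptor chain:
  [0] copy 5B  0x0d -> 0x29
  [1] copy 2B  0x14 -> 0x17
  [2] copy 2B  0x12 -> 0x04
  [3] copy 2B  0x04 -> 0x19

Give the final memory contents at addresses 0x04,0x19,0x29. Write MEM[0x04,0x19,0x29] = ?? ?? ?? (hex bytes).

  after D0: wrote 5B at 0x29 = 8d2ba4e7b5
  after D1: wrote 2B at 0x17 = 9d54
  after D2: wrote 2B at 0x04 = 0329
  after D3: wrote 2B at 0x19 = 0329
query mem[0x04]=0x03, mem[0x19]=0x03, mem[0x29]=0x8d

MEM[0x04,0x19,0x29] = 03 03 8d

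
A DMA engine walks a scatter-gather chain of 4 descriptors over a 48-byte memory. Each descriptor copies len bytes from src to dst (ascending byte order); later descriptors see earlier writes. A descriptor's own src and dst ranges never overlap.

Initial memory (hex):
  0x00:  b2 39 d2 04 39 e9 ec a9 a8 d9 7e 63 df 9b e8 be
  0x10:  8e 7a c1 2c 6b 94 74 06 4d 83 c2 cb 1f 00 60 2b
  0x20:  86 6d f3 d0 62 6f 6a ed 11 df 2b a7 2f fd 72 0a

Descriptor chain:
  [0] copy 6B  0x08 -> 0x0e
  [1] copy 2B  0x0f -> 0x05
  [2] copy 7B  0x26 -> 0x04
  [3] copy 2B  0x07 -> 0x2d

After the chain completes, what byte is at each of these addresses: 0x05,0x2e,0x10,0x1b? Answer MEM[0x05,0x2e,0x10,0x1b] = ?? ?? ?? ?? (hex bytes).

[0] 0x08->0x0e len=6 : a8 d9 7e 63 df 9b
[1] 0x0f->0x05 len=2 : d9 7e
[2] 0x26->0x04 len=7 : 6a ed 11 df 2b a7 2f
[3] 0x07->0x2d len=2 : df 2b
query mem[0x05]=0xed, mem[0x2e]=0x2b, mem[0x10]=0x7e, mem[0x1b]=0xcb

MEM[0x05,0x2e,0x10,0x1b] = ed 2b 7e cb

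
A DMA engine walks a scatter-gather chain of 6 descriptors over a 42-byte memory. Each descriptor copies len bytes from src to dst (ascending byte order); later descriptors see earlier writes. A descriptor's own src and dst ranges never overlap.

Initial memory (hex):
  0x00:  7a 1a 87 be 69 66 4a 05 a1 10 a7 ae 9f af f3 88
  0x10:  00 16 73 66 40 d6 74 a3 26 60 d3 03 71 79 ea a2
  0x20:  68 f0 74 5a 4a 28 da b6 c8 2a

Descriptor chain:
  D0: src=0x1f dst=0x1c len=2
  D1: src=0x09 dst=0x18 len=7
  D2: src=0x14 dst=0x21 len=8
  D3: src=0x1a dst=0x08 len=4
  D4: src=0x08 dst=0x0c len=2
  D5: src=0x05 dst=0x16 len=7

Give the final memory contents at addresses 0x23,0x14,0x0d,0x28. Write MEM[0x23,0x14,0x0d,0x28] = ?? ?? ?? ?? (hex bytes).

MEM[0x23,0x14,0x0d,0x28] = 74 40 9f 9f

[0] 0x1f->0x1c len=2 : a2 68
[1] 0x09->0x18 len=7 : 10 a7 ae 9f af f3 88
[2] 0x14->0x21 len=8 : 40 d6 74 a3 10 a7 ae 9f
[3] 0x1a->0x08 len=4 : ae 9f af f3
[4] 0x08->0x0c len=2 : ae 9f
[5] 0x05->0x16 len=7 : 66 4a 05 ae 9f af f3
query mem[0x23]=0x74, mem[0x14]=0x40, mem[0x0d]=0x9f, mem[0x28]=0x9f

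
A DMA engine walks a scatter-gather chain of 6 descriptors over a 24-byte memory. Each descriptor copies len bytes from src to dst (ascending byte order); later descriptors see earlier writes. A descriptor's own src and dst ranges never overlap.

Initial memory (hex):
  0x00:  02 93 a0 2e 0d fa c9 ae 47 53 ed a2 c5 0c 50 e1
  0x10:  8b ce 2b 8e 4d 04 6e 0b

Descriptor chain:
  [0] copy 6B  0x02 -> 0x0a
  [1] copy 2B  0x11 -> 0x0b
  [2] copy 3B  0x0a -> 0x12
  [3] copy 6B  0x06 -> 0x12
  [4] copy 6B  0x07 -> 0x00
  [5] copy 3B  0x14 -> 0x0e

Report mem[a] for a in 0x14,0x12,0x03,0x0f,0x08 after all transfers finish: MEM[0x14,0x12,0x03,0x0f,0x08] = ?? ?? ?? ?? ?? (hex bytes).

#0 dst[0x0a+6] := {0xa0,0x2e,0x0d,0xfa,0xc9,0xae}
#1 dst[0x0b+2] := {0xce,0x2b}
#2 dst[0x12+3] := {0xa0,0xce,0x2b}
#3 dst[0x12+6] := {0xc9,0xae,0x47,0x53,0xa0,0xce}
#4 dst[0x00+6] := {0xae,0x47,0x53,0xa0,0xce,0x2b}
#5 dst[0x0e+3] := {0x47,0x53,0xa0}
query mem[0x14]=0x47, mem[0x12]=0xc9, mem[0x03]=0xa0, mem[0x0f]=0x53, mem[0x08]=0x47

MEM[0x14,0x12,0x03,0x0f,0x08] = 47 c9 a0 53 47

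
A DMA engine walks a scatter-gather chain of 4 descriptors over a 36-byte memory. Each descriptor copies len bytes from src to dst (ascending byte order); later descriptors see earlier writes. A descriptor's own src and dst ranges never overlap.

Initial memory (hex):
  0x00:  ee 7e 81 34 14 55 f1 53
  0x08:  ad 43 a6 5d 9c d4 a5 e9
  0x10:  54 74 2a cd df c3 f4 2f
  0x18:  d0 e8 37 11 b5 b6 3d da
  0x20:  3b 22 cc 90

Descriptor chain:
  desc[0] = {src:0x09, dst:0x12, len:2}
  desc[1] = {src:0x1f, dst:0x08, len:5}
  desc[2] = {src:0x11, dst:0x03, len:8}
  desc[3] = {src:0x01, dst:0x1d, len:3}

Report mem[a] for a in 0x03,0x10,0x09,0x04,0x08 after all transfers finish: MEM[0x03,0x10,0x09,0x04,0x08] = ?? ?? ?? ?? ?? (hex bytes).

MEM[0x03,0x10,0x09,0x04,0x08] = 74 54 2f 43 f4

#0 dst[0x12+2] := {0x43,0xa6}
#1 dst[0x08+5] := {0xda,0x3b,0x22,0xcc,0x90}
#2 dst[0x03+8] := {0x74,0x43,0xa6,0xdf,0xc3,0xf4,0x2f,0xd0}
#3 dst[0x1d+3] := {0x7e,0x81,0x74}
query mem[0x03]=0x74, mem[0x10]=0x54, mem[0x09]=0x2f, mem[0x04]=0x43, mem[0x08]=0xf4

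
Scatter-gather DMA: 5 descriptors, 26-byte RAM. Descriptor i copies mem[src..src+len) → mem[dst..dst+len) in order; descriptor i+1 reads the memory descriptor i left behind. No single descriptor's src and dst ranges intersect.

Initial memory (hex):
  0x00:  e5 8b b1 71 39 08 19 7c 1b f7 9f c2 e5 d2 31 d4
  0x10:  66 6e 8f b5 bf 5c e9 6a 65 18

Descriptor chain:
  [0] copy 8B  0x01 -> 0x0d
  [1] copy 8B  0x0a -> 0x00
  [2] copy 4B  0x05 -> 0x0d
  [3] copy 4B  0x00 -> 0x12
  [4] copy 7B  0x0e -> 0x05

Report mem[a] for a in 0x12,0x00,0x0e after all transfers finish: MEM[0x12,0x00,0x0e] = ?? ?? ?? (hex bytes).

MEM[0x12,0x00,0x0e] = 9f 9f 39

[0] 0x01->0x0d len=8 : 8b b1 71 39 08 19 7c 1b
[1] 0x0a->0x00 len=8 : 9f c2 e5 8b b1 71 39 08
[2] 0x05->0x0d len=4 : 71 39 08 1b
[3] 0x00->0x12 len=4 : 9f c2 e5 8b
[4] 0x0e->0x05 len=7 : 39 08 1b 08 9f c2 e5
query mem[0x12]=0x9f, mem[0x00]=0x9f, mem[0x0e]=0x39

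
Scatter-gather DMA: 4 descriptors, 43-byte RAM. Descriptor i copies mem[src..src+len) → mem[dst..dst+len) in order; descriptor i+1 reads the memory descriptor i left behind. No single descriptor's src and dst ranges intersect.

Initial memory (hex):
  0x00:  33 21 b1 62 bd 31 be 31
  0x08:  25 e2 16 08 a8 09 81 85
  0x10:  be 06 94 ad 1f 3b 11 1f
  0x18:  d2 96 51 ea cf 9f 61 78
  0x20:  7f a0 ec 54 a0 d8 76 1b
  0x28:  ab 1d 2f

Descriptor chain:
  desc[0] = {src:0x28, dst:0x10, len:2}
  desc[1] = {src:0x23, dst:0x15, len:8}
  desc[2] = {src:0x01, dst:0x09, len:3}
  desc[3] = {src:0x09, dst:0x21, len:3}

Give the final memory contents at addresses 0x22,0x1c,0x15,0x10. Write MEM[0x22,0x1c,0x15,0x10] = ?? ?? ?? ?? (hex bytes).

MEM[0x22,0x1c,0x15,0x10] = b1 2f 54 ab

#0 dst[0x10+2] := {0xab,0x1d}
#1 dst[0x15+8] := {0x54,0xa0,0xd8,0x76,0x1b,0xab,0x1d,0x2f}
#2 dst[0x09+3] := {0x21,0xb1,0x62}
#3 dst[0x21+3] := {0x21,0xb1,0x62}
query mem[0x22]=0xb1, mem[0x1c]=0x2f, mem[0x15]=0x54, mem[0x10]=0xab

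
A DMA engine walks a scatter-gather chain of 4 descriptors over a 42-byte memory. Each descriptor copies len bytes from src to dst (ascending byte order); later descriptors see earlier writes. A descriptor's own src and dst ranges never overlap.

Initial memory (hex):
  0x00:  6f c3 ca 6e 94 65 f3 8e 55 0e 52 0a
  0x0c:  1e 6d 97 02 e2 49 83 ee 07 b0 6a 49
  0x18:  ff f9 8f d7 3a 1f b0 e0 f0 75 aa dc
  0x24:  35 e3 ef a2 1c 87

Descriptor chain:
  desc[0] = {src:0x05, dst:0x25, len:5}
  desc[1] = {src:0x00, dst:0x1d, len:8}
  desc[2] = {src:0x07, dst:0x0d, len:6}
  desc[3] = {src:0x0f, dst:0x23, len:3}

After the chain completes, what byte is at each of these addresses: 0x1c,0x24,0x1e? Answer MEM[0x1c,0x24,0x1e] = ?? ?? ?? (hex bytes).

MEM[0x1c,0x24,0x1e] = 3a 52 c3

[0] 0x05->0x25 len=5 : 65 f3 8e 55 0e
[1] 0x00->0x1d len=8 : 6f c3 ca 6e 94 65 f3 8e
[2] 0x07->0x0d len=6 : 8e 55 0e 52 0a 1e
[3] 0x0f->0x23 len=3 : 0e 52 0a
query mem[0x1c]=0x3a, mem[0x24]=0x52, mem[0x1e]=0xc3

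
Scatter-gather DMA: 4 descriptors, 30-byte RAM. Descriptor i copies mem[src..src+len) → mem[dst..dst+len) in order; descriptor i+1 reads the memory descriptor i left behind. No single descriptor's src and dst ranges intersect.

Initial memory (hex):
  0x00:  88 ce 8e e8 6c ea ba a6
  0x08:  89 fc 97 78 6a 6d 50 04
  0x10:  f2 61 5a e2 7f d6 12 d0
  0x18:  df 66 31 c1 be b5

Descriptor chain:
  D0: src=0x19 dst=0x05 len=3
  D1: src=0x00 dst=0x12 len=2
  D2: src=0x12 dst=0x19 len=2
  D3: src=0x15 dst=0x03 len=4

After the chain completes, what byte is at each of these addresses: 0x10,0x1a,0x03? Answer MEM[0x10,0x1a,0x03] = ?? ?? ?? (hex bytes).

MEM[0x10,0x1a,0x03] = f2 ce d6

#0 dst[0x05+3] := {0x66,0x31,0xc1}
#1 dst[0x12+2] := {0x88,0xce}
#2 dst[0x19+2] := {0x88,0xce}
#3 dst[0x03+4] := {0xd6,0x12,0xd0,0xdf}
query mem[0x10]=0xf2, mem[0x1a]=0xce, mem[0x03]=0xd6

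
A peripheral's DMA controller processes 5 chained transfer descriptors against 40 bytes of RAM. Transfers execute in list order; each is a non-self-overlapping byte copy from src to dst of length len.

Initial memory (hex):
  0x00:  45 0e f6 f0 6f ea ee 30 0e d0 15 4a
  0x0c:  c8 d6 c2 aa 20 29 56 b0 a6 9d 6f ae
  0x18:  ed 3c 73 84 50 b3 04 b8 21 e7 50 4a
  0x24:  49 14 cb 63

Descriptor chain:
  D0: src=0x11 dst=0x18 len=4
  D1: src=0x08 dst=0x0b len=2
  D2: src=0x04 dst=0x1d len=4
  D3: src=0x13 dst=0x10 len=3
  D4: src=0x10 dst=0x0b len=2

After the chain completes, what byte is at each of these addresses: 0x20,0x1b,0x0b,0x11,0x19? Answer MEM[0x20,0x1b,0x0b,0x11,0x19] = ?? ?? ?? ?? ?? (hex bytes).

D0: mem[0x18..0x1b] <- [29 56 b0 a6]
D1: mem[0x0b..0x0c] <- [0e d0]
D2: mem[0x1d..0x20] <- [6f ea ee 30]
D3: mem[0x10..0x12] <- [b0 a6 9d]
D4: mem[0x0b..0x0c] <- [b0 a6]
query mem[0x20]=0x30, mem[0x1b]=0xa6, mem[0x0b]=0xb0, mem[0x11]=0xa6, mem[0x19]=0x56

MEM[0x20,0x1b,0x0b,0x11,0x19] = 30 a6 b0 a6 56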